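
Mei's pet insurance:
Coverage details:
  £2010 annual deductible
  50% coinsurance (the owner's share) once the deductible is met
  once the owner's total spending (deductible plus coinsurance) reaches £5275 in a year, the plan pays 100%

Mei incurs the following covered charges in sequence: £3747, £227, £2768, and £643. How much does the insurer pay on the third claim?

Bill 1, £3747: deductible takes £2010, £1737 remains; coinsurance £1737 × 50% = £868.50. Cost to owner: £2878.50. OOP to date £2878.50. Insurer: £3747 − £2878.50 = £868.50.
Bill 2, £227: deductible already satisfied, so owner's share is 50% × £227 = £113.50. Owner owes £113.50 (running OOP £2992). Insurer: £227 − £113.50 = £113.50.
Bill 3, £2768: deductible met; 50% of £2768 = £1384. Owner pays £1384; OOP now £4376. Plan pays £2768 − £1384 = £1384.

£1384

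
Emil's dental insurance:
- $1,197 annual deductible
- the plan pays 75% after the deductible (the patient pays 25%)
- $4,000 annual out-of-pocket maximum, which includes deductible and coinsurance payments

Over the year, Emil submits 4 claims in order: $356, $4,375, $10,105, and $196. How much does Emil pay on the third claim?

#1 ($356): entire amount goes to the deductible. Patient pays $356; OOP now $356.
#2 ($4,375): $841 to deductible, leaving $3,534; patient's 25% is $883.50. Patient owes $1,724.50 (running OOP $2,080.50).
#3 ($10,105): 25% coinsurance on $10,105 = $2,526.25. Adding that to $2,080.50 gives $4,606.75, past the $4,000 cap; patient pays only $4,000 − $2,080.50 = $1,919.50.

$1,919.50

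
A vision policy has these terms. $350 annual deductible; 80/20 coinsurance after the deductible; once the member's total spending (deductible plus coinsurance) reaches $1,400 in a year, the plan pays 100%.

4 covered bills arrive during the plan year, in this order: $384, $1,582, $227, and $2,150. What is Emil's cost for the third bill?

$45.40

#1 ($384): $350 to deductible, leaving $34; member's 20% is $6.80. Member pays $356.80; OOP now $356.80.
#2 ($1,582): 20% coinsurance on $1,582 = $316.40. Member pays $316.40; OOP now $673.20.
#3 ($227): 20% coinsurance on $227 = $45.40. Member pays $45.40; OOP now $718.60.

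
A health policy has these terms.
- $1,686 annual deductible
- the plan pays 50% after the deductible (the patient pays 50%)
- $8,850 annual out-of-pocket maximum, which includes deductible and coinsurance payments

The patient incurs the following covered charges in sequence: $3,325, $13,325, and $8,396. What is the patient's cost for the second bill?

Bill 1, $3,325: deductible takes $1,686, $1,639 remains; coinsurance $1,639 × 50% = $819.50. Patient pays $2,505.50; OOP now $2,505.50.
Bill 2, $13,325: deductible met; 50% of $13,325 = $6,662.50. Adding that to $2,505.50 gives $9,168, past the $8,850 cap; patient pays only $8,850 − $2,505.50 = $6,344.50.

$6,344.50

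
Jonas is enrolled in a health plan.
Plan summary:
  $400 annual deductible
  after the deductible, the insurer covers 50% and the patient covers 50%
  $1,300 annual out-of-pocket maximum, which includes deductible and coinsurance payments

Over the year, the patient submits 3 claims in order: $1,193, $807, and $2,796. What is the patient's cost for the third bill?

Bill 1, $1,193: deductible takes $400, $793 remains; patient's 50% is $396.50. Patient owes $796.50 (running OOP $796.50).
Bill 2, $807: deductible already satisfied, so patient's share is 50% × $807 = $403.50. Cost to patient: $403.50. OOP to date $1,200.
Bill 3, $2,796: deductible met; 50% of $2,796 = $1,398. OOP would hit $2,598 > $1,300, so the cap limits the patient to $1,300 − $1,200 = $100.

$100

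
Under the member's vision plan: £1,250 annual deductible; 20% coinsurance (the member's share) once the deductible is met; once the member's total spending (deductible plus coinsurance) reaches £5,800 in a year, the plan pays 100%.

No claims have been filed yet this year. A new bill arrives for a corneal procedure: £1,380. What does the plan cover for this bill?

£104

Nothing has been paid toward the £1,250 deductible, so the first £1,250 of this charge is applied there.
After the £1,250 deductible portion, £1,380 − £1,250 = £130 is subject to coinsurance.
Coinsurance: £130 × 20% = £26.
Member responsibility before any cap: £1,250 + £26 = £1,276.
Year-to-date out-of-pocket becomes £0 + £1,276 = £1,276, still under the £5,800 maximum, so no cap applies.
The plan picks up £1,380 − £1,276 = £104.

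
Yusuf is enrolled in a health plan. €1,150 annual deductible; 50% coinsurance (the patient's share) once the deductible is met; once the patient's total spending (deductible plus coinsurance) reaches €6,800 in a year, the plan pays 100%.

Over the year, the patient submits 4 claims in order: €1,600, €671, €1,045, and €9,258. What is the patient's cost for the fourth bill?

€4,567

Claim 1 — €1,600: €1,150 finishes the deductible; €450 goes to coinsurance; coinsurance €450 × 50% = €225. Patient owes €1,375 (running OOP €1,375).
Claim 2 — €671: 50% coinsurance on €671 = €335.50. Patient pays €335.50; OOP now €1,710.50.
Claim 3 — €1,045: deductible already satisfied, so patient's share is 50% × €1,045 = €522.50. Patient owes €522.50 (running OOP €2,233).
Claim 4 — €9,258: 50% coinsurance on €9,258 = €4,629. That would push OOP to €6,862, over the €6,800 cap, so patient pays €6,800 − €2,233 = €4,567.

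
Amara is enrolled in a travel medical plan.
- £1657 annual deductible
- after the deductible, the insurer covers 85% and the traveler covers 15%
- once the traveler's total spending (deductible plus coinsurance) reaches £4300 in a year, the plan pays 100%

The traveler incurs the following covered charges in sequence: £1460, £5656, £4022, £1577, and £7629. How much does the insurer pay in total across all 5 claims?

Claim 1 — £1460: entire amount goes to the deductible. Traveler pays £1460; OOP now £1460. Plan pays £1460 − £1460 = £0.
Claim 2 — £5656: £197 to deductible, leaving £5459; 15% of £5459 = £818.85. Traveler pays £1015.85; OOP now £2475.85. Insurer: £5656 − £1015.85 = £4640.15.
Claim 3 — £4022: 15% coinsurance on £4022 = £603.30. Traveler pays £603.30; OOP now £3079.15. Plan pays £4022 − £603.30 = £3418.70.
Claim 4 — £1577: deductible already satisfied, so traveler's share is 15% × £1577 = £236.55. Traveler owes £236.55 (running OOP £3315.70). Plan pays £1577 − £236.55 = £1340.45.
Claim 5 — £7629: 15% coinsurance on £7629 = £1144.35. That would push OOP to £4460.05, over the £4300 cap, so traveler pays £4300 − £3315.70 = £984.30. Insurer: £7629 − £984.30 = £6644.70.
Insurer total: £0 + £4640.15 + £3418.70 + £1340.45 + £6644.70 = £16044.

£16044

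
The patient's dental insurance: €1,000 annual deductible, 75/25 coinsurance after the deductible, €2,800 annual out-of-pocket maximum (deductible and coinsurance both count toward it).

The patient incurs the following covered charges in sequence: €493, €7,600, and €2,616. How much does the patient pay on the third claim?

€26.75

Claim 1 — €493: all of it applies to the deductible. Patient pays €493; OOP now €493.
Claim 2 — €7,600: deductible takes €507, €7,093 remains; patient's 25% is €1,773.25. Patient pays €2,280.25; OOP now €2,773.25.
Claim 3 — €2,616: deductible already satisfied, so patient's share is 25% × €2,616 = €654. OOP would hit €3,427.25 > €2,800, so the cap limits the patient to €2,800 − €2,773.25 = €26.75.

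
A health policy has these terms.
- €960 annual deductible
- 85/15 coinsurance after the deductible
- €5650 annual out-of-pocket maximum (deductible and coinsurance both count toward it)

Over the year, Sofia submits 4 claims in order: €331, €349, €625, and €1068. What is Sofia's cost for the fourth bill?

€160.20

#1 (€331): fully absorbed by the deductible. Cost to patient: €331. OOP to date €331.
#2 (€349): all of it applies to the deductible. Patient owes €349 (running OOP €680).
#3 (€625): €280 finishes the deductible; €345 goes to coinsurance; patient's 15% is €51.75. Patient pays €331.75; OOP now €1011.75.
#4 (€1068): deductible met; 15% of €1068 = €160.20. Patient owes €160.20 (running OOP €1171.95).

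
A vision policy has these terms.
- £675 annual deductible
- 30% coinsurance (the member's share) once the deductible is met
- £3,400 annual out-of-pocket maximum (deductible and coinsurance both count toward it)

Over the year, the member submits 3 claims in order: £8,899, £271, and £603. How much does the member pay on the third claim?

Claim 1 (£8,899): £675 to deductible, leaving £8,224; coinsurance £8,224 × 30% = £2,467.20. Member pays £3,142.20; OOP now £3,142.20.
Claim 2 (£271): deductible already satisfied, so member's share is 30% × £271 = £81.30. Cost to member: £81.30. OOP to date £3,223.50.
Claim 3 (£603): 30% coinsurance on £603 = £180.90. That would push OOP to £3,404.40, over the £3,400 cap, so member pays £3,400 − £3,223.50 = £176.50.

£176.50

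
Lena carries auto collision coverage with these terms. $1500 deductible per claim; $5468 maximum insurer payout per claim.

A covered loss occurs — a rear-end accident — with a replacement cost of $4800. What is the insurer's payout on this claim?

$3300

Subtract the deductible: $4800 − $1500 = $3300.
$3300 ≤ $5468, so the limit doesn't bind; insurer pays $3300.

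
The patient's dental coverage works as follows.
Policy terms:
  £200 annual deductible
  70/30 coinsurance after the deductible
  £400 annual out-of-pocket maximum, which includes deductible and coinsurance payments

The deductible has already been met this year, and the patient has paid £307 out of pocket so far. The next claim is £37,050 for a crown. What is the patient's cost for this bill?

£93

With the deductible met, the entire £37,050 is subject to coinsurance.
30% of £37,050 = £11,115 falls to the patient.
That would bring total out-of-pocket to £11,422, past the £400 cap. The patient is capped at £400 − £307 = £93 on this claim.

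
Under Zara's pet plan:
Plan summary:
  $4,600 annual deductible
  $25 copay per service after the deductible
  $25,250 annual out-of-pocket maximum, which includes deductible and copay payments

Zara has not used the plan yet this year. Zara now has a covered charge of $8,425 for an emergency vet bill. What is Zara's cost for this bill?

Deductible not yet touched, so the first $4,600 of the bill goes to the deductible.
That leaves $8,425 − $4,600 = $3,825 for the copay.
Copay on this service: $25.
That puts the owner's cost at $4,600 + $25 = $4,625 before any cap.
Total out-of-pocket so far would be $0 + $4,625 = $4,625, below the $25,250 cap — no reduction.

$4,625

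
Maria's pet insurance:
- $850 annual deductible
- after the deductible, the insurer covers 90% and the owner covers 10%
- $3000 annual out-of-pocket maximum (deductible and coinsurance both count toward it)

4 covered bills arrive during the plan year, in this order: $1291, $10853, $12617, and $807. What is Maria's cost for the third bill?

Claim 1 ($1291): $850 to deductible, leaving $441; owner's 10% is $44.10. Owner pays $894.10; OOP now $894.10.
Claim 2 ($10853): deductible met; 10% of $10853 = $1085.30. Cost to owner: $1085.30. OOP to date $1979.40.
Claim 3 ($12617): deductible already satisfied, so owner's share is 10% × $12617 = $1261.70. That would push OOP to $3241.10, over the $3000 cap, so owner pays $3000 − $1979.40 = $1020.60.

$1020.60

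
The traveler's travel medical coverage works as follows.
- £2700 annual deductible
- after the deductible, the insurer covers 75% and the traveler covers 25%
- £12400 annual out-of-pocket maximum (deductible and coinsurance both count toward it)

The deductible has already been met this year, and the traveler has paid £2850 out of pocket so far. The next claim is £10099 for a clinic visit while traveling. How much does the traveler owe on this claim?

£2524.75

The deductible is already satisfied, so the full bill goes to coinsurance.
Coinsurance: £10099 × 25% = £2524.75.
Cumulative spending £2850 + £2524.75 = £5374.75 stays under the £12400 maximum.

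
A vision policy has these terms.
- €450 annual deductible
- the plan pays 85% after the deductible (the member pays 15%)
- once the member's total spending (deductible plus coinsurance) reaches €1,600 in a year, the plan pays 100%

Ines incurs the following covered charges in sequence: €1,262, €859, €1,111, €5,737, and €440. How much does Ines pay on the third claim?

#1 (€1,262): €450 to deductible, leaving €812; 15% of €812 = €121.80. Cost to member: €571.80. OOP to date €571.80.
#2 (€859): deductible met; 15% of €859 = €128.85. Member owes €128.85 (running OOP €700.65).
#3 (€1,111): deductible already satisfied, so member's share is 15% × €1,111 = €166.65. Cost to member: €166.65. OOP to date €867.30.

€166.65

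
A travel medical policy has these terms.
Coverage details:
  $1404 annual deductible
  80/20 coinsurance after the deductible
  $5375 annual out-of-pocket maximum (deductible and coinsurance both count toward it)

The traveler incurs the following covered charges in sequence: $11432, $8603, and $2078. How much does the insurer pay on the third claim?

$1833.20

Claim 1 ($11432): deductible takes $1404, $10028 remains; 20% of $10028 = $2005.60. Cost to traveler: $3409.60. OOP to date $3409.60. Insurer: $11432 − $3409.60 = $8022.40.
Claim 2 ($8603): deductible met; 20% of $8603 = $1720.60. Traveler owes $1720.60 (running OOP $5130.20). Insurer: $8603 − $1720.60 = $6882.40.
Claim 3 ($2078): deductible already satisfied, so traveler's share is 20% × $2078 = $415.60. Adding that to $5130.20 gives $5545.80, past the $5375 cap; traveler pays only $5375 − $5130.20 = $244.80. Insurer: $2078 − $244.80 = $1833.20.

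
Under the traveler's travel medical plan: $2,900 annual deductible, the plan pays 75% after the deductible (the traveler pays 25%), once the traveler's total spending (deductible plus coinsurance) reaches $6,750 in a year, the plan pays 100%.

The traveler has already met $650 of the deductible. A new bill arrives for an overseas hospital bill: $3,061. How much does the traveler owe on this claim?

$650 of the $2,900 deductible is already met, leaving $2,250.
After the $2,250 deductible portion, $3,061 − $2,250 = $811 is subject to coinsurance.
Coinsurance: $811 × 25% = $202.75.
So the traveler owes $2,250 + $202.75 = $2,452.75 before any cap.
Cumulative spending $650 + $2,452.75 = $3,102.75 stays under the $6,750 maximum.

$2,452.75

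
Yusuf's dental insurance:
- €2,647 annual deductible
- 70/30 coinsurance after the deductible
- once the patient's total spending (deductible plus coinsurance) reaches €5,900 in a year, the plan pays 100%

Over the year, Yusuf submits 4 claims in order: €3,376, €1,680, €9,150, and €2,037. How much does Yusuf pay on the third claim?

Claim 1 — €3,376: deductible takes €2,647, €729 remains; 30% of €729 = €218.70. Patient owes €2,865.70 (running OOP €2,865.70).
Claim 2 — €1,680: deductible met; 30% of €1,680 = €504. Patient owes €504 (running OOP €3,369.70).
Claim 3 — €9,150: deductible met; 30% of €9,150 = €2,745. Adding that to €3,369.70 gives €6,114.70, past the €5,900 cap; patient pays only €5,900 − €3,369.70 = €2,530.30.

€2,530.30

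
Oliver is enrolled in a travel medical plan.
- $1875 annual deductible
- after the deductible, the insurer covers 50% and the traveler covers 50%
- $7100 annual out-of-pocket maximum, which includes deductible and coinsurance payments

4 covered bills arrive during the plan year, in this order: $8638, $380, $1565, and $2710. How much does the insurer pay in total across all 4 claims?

Claim 1 — $8638: $1875 finishes the deductible; $6763 goes to coinsurance; traveler's 50% is $3381.50. Traveler pays $5256.50; OOP now $5256.50. Plan pays $8638 − $5256.50 = $3381.50.
Claim 2 — $380: deductible already satisfied, so traveler's share is 50% × $380 = $190. Traveler pays $190; OOP now $5446.50. Insurer: $380 − $190 = $190.
Claim 3 — $1565: deductible met; 50% of $1565 = $782.50. Cost to traveler: $782.50. OOP to date $6229. Plan pays $1565 − $782.50 = $782.50.
Claim 4 — $2710: deductible met; 50% of $2710 = $1355. That would push OOP to $7584, over the $7100 cap, so traveler pays $7100 − $6229 = $871. Plan pays $2710 − $871 = $1839.
Insurer total = bills − traveler's total = $13293 − $7100 = $6193.

$6193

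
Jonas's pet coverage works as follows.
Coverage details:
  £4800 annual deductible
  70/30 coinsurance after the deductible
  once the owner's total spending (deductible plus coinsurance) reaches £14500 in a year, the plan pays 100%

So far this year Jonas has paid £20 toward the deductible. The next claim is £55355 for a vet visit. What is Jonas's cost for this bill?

£14480

£20 of the £4800 deductible is already met, leaving £4780.
After the £4780 deductible portion, £55355 − £4780 = £50575 is subject to coinsurance.
Coinsurance: £50575 × 30% = £15172.50.
That puts the owner's cost at £4780 + £15172.50 = £19952.50 before any cap.
That would bring total out-of-pocket to £19972.50, past the £14500 cap. The owner is capped at £14500 − £20 = £14480 on this claim.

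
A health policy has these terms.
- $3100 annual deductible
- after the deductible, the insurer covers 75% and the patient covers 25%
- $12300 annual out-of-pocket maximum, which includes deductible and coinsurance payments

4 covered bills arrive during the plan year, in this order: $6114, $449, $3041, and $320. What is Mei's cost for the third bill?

#1 ($6114): $3100 finishes the deductible; $3014 goes to coinsurance; patient's 25% is $753.50. Patient pays $3853.50; OOP now $3853.50.
#2 ($449): 25% coinsurance on $449 = $112.25. Cost to patient: $112.25. OOP to date $3965.75.
#3 ($3041): deductible met; 25% of $3041 = $760.25. Cost to patient: $760.25. OOP to date $4726.

$760.25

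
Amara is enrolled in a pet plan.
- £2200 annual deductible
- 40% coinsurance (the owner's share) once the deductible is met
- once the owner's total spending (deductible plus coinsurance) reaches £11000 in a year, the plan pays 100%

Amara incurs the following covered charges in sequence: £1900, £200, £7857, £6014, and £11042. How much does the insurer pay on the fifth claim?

£7750.40

Claim 1 — £1900: entire amount goes to the deductible. Owner owes £1900 (running OOP £1900). Plan pays £1900 − £1900 = £0.
Claim 2 — £200: fully absorbed by the deductible. Cost to owner: £200. OOP to date £2100. Insurer: £200 − £200 = £0.
Claim 3 — £7857: £100 to deductible, leaving £7757; 40% of £7757 = £3102.80. Owner pays £3202.80; OOP now £5302.80. Plan pays £7857 − £3202.80 = £4654.20.
Claim 4 — £6014: deductible met; 40% of £6014 = £2405.60. Owner owes £2405.60 (running OOP £7708.40). Insurer: £6014 − £2405.60 = £3608.40.
Claim 5 — £11042: deductible already satisfied, so owner's share is 40% × £11042 = £4416.80. Adding that to £7708.40 gives £12125.20, past the £11000 cap; owner pays only £11000 − £7708.40 = £3291.60. Plan pays £11042 − £3291.60 = £7750.40.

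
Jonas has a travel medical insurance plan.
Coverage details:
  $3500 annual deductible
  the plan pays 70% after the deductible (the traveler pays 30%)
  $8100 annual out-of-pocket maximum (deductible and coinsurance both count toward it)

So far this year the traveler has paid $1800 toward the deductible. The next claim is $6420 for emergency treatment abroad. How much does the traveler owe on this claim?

Remaining deductible: $3500 − $1800 = $1700.
The remaining $4720 (= $6420 − $1700) moves to coinsurance.
Coinsurance: $4720 × 30% = $1416.
So the traveler owes $1700 + $1416 = $3116 before any cap.
Cumulative spending $1800 + $3116 = $4916 stays under the $8100 maximum.

$3116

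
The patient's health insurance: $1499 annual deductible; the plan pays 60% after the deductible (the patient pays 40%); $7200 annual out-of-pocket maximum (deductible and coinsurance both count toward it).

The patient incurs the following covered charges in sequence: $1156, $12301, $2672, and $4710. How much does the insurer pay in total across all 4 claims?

$13639

Claim 1 — $1156: fully absorbed by the deductible. Patient owes $1156 (running OOP $1156). Plan pays $1156 − $1156 = $0.
Claim 2 — $12301: $343 finishes the deductible; $11958 goes to coinsurance; coinsurance $11958 × 40% = $4783.20. Patient pays $5126.20; OOP now $6282.20. Insurer: $12301 − $5126.20 = $7174.80.
Claim 3 — $2672: 40% coinsurance on $2672 = $1068.80. OOP would hit $7351 > $7200, so the cap limits the patient to $7200 − $6282.20 = $917.80. Insurer: $2672 − $917.80 = $1754.20.
Claim 4 — $4710: 40% coinsurance on $4710 = $1884. OOP would hit $9084 > $7200, so the cap limits the patient to $7200 − $7200 = $0. Plan pays $4710 − $0 = $4710.
Insurer total = bills − patient's total = $20839 − $7200 = $13639.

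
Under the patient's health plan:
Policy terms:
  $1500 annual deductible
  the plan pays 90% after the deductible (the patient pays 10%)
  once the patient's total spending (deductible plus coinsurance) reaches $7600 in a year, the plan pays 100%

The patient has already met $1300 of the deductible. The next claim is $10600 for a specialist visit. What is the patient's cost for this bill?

Remaining deductible: $1500 − $1300 = $200.
After the $200 deductible portion, $10600 − $200 = $10400 is subject to coinsurance.
Patient's 10% share of $10400 is $1040.
So the patient owes $200 + $1040 = $1240 before any cap.
Total out-of-pocket so far would be $1300 + $1240 = $2540, below the $7600 cap — no reduction.

$1240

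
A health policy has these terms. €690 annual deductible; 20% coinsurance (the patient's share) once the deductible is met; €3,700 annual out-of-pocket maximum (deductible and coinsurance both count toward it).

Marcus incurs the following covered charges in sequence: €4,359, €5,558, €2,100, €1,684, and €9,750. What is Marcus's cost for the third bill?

#1 (€4,359): deductible takes €690, €3,669 remains; patient's 20% is €733.80. Patient owes €1,423.80 (running OOP €1,423.80).
#2 (€5,558): 20% coinsurance on €5,558 = €1,111.60. Cost to patient: €1,111.60. OOP to date €2,535.40.
#3 (€2,100): deductible already satisfied, so patient's share is 20% × €2,100 = €420. Patient owes €420 (running OOP €2,955.40).

€420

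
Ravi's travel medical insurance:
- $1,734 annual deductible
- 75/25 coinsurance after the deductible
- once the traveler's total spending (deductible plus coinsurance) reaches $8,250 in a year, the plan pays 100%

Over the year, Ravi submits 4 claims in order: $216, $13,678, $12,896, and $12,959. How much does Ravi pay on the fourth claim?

Bill 1, $216: entire amount goes to the deductible. Traveler pays $216; OOP now $216.
Bill 2, $13,678: $1,518 to deductible, leaving $12,160; 25% of $12,160 = $3,040. Cost to traveler: $4,558. OOP to date $4,774.
Bill 3, $12,896: deductible met; 25% of $12,896 = $3,224. Traveler pays $3,224; OOP now $7,998.
Bill 4, $12,959: deductible met; 25% of $12,959 = $3,239.75. Adding that to $7,998 gives $11,237.75, past the $8,250 cap; traveler pays only $8,250 − $7,998 = $252.

$252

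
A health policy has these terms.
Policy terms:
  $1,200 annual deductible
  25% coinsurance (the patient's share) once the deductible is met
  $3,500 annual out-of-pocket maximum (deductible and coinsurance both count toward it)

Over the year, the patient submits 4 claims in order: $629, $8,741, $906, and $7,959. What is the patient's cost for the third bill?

$226.50

Claim 1 ($629): fully absorbed by the deductible. Patient owes $629 (running OOP $629).
Claim 2 ($8,741): $571 to deductible, leaving $8,170; patient's 25% is $2,042.50. Patient owes $2,613.50 (running OOP $3,242.50).
Claim 3 ($906): 25% coinsurance on $906 = $226.50. Cost to patient: $226.50. OOP to date $3,469.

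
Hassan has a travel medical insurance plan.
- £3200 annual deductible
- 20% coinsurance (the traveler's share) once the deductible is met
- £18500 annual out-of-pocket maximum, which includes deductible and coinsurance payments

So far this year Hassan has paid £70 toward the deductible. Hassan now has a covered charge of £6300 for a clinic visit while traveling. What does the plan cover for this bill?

Remaining deductible: £3200 − £70 = £3130.
The remaining £3170 (= £6300 − £3130) moves to coinsurance.
20% of £3170 = £634 falls to the traveler.
Traveler responsibility before any cap: £3130 + £634 = £3764.
Total out-of-pocket so far would be £70 + £3764 = £3834, below the £18500 cap — no reduction.
Insurer pays the balance: £6300 − £3764 = £2536.

£2536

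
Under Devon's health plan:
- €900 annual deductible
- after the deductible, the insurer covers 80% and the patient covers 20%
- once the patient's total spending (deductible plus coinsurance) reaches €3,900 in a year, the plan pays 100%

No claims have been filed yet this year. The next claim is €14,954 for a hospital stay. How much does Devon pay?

€3,710.80

The full €900 deductible is still open; €900 of this bill applies to it.
After the €900 deductible portion, €14,954 − €900 = €14,054 is subject to coinsurance.
Coinsurance: €14,054 × 20% = €2,810.80.
Patient responsibility before any cap: €900 + €2,810.80 = €3,710.80.
Year-to-date out-of-pocket becomes €0 + €3,710.80 = €3,710.80, still under the €3,900 maximum, so no cap applies.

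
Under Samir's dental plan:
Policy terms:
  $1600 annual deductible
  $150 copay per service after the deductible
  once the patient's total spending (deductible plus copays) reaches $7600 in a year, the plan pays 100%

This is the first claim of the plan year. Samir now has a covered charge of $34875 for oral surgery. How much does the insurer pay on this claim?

$33125

The full $1600 deductible is still open; $1600 of this bill applies to it.
That leaves $34875 − $1600 = $33275 for the copay.
Copay on this service: $150.
That puts the patient's cost at $1600 + $150 = $1750 before any cap.
Year-to-date out-of-pocket becomes $0 + $1750 = $1750, still under the $7600 maximum, so no cap applies.
Insurer pays the balance: $34875 − $1750 = $33125.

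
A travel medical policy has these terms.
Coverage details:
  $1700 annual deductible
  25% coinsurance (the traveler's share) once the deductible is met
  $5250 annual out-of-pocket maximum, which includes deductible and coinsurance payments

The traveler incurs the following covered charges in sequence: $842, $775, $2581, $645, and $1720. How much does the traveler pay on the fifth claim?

Bill 1, $842: all of it applies to the deductible. Traveler owes $842 (running OOP $842).
Bill 2, $775: entire amount goes to the deductible. Traveler owes $775 (running OOP $1617).
Bill 3, $2581: $83 finishes the deductible; $2498 goes to coinsurance; traveler's 25% is $624.50. Cost to traveler: $707.50. OOP to date $2324.50.
Bill 4, $645: 25% coinsurance on $645 = $161.25. Cost to traveler: $161.25. OOP to date $2485.75.
Bill 5, $1720: deductible met; 25% of $1720 = $430. Traveler owes $430 (running OOP $2915.75).

$430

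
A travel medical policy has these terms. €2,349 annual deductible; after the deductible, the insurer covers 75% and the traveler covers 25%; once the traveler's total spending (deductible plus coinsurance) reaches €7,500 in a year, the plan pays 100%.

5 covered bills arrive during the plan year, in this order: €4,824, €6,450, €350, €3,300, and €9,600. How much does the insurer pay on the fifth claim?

€7,592.75

Claim 1 — €4,824: €2,349 to deductible, leaving €2,475; coinsurance €2,475 × 25% = €618.75. Cost to traveler: €2,967.75. OOP to date €2,967.75. Insurer: €4,824 − €2,967.75 = €1,856.25.
Claim 2 — €6,450: deductible already satisfied, so traveler's share is 25% × €6,450 = €1,612.50. Traveler owes €1,612.50 (running OOP €4,580.25). Plan pays €6,450 − €1,612.50 = €4,837.50.
Claim 3 — €350: deductible already satisfied, so traveler's share is 25% × €350 = €87.50. Cost to traveler: €87.50. OOP to date €4,667.75. Plan pays €350 − €87.50 = €262.50.
Claim 4 — €3,300: deductible met; 25% of €3,300 = €825. Traveler pays €825; OOP now €5,492.75. Insurer: €3,300 − €825 = €2,475.
Claim 5 — €9,600: 25% coinsurance on €9,600 = €2,400. That would push OOP to €7,892.75, over the €7,500 cap, so traveler pays €7,500 − €5,492.75 = €2,007.25. Insurer: €9,600 − €2,007.25 = €7,592.75.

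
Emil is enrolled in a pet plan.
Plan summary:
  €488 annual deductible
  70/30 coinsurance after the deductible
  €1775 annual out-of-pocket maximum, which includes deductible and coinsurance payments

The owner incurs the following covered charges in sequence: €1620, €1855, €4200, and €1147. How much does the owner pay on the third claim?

€390.90

Bill 1, €1620: €488 to deductible, leaving €1132; owner's 30% is €339.60. Owner owes €827.60 (running OOP €827.60).
Bill 2, €1855: deductible met; 30% of €1855 = €556.50. Owner pays €556.50; OOP now €1384.10.
Bill 3, €4200: deductible already satisfied, so owner's share is 30% × €4200 = €1260. OOP would hit €2644.10 > €1775, so the cap limits the owner to €1775 − €1384.10 = €390.90.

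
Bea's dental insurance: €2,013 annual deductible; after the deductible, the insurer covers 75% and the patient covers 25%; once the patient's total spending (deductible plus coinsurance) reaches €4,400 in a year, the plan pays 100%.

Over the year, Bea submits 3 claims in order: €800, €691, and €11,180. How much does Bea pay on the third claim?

€2,909

Bill 1, €800: fully absorbed by the deductible. Patient owes €800 (running OOP €800).
Bill 2, €691: entire amount goes to the deductible. Patient owes €691 (running OOP €1,491).
Bill 3, €11,180: €522 finishes the deductible; €10,658 goes to coinsurance; coinsurance €10,658 × 25% = €2,664.50. Deductible plus coinsurance: €522 + €2,664.50 = €3,186.50. That would push OOP to €4,677.50, over the €4,400 cap, so patient pays €4,400 − €1,491 = €2,909.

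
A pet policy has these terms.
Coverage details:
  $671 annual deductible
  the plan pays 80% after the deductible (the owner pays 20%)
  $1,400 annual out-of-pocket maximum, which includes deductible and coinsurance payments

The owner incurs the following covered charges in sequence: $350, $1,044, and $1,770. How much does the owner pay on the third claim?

$354

Claim 1 — $350: entire amount goes to the deductible. Owner owes $350 (running OOP $350).
Claim 2 — $1,044: $321 to deductible, leaving $723; coinsurance $723 × 20% = $144.60. Cost to owner: $465.60. OOP to date $815.60.
Claim 3 — $1,770: deductible met; 20% of $1,770 = $354. Cost to owner: $354. OOP to date $1,169.60.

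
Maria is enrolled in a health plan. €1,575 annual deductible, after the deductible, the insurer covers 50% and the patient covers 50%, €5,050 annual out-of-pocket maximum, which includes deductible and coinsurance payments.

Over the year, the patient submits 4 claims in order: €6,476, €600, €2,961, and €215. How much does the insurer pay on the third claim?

€2,236.50

#1 (€6,476): deductible takes €1,575, €4,901 remains; 50% of €4,901 = €2,450.50. Cost to patient: €4,025.50. OOP to date €4,025.50. Insurer: €6,476 − €4,025.50 = €2,450.50.
#2 (€600): deductible met; 50% of €600 = €300. Cost to patient: €300. OOP to date €4,325.50. Plan pays €600 − €300 = €300.
#3 (€2,961): 50% coinsurance on €2,961 = €1,480.50. Adding that to €4,325.50 gives €5,806, past the €5,050 cap; patient pays only €5,050 − €4,325.50 = €724.50. Plan pays €2,961 − €724.50 = €2,236.50.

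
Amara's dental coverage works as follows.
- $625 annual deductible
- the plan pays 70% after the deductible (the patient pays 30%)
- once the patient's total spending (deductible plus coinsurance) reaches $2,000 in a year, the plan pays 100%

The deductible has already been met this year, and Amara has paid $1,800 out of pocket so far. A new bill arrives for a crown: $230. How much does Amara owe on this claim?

With the deductible met, the entire $230 is subject to coinsurance.
Patient's 30% share of $230 is $69.
Total out-of-pocket so far would be $1,800 + $69 = $1,869, below the $2,000 cap — no reduction.

$69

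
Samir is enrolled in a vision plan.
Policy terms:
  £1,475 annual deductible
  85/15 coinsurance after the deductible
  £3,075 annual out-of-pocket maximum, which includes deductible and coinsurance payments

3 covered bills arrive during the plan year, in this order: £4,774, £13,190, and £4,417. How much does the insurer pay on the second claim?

#1 (£4,774): deductible takes £1,475, £3,299 remains; 15% of £3,299 = £494.85. Member owes £1,969.85 (running OOP £1,969.85). Plan pays £4,774 − £1,969.85 = £2,804.15.
#2 (£13,190): 15% coinsurance on £13,190 = £1,978.50. That would push OOP to £3,948.35, over the £3,075 cap, so member pays £3,075 − £1,969.85 = £1,105.15. Insurer: £13,190 − £1,105.15 = £12,084.85.

£12,084.85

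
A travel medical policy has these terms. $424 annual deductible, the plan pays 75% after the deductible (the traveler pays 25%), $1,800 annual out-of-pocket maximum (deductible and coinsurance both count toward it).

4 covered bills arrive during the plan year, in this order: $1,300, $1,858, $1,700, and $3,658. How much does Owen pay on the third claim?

$425

Claim 1 — $1,300: $424 to deductible, leaving $876; traveler's 25% is $219. Cost to traveler: $643. OOP to date $643.
Claim 2 — $1,858: 25% coinsurance on $1,858 = $464.50. Cost to traveler: $464.50. OOP to date $1,107.50.
Claim 3 — $1,700: deductible met; 25% of $1,700 = $425. Traveler pays $425; OOP now $1,532.50.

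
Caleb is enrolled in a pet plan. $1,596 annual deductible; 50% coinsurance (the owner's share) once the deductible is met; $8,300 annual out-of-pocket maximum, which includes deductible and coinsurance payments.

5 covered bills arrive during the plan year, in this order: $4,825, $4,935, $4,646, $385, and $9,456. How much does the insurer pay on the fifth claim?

$9,349.50

Claim 1 ($4,825): $1,596 finishes the deductible; $3,229 goes to coinsurance; owner's 50% is $1,614.50. Owner owes $3,210.50 (running OOP $3,210.50). Insurer: $4,825 − $3,210.50 = $1,614.50.
Claim 2 ($4,935): 50% coinsurance on $4,935 = $2,467.50. Owner pays $2,467.50; OOP now $5,678. Plan pays $4,935 − $2,467.50 = $2,467.50.
Claim 3 ($4,646): deductible already satisfied, so owner's share is 50% × $4,646 = $2,323. Owner pays $2,323; OOP now $8,001. Plan pays $4,646 − $2,323 = $2,323.
Claim 4 ($385): deductible already satisfied, so owner's share is 50% × $385 = $192.50. Owner pays $192.50; OOP now $8,193.50. Plan pays $385 − $192.50 = $192.50.
Claim 5 ($9,456): deductible met; 50% of $9,456 = $4,728. OOP would hit $12,921.50 > $8,300, so the cap limits the owner to $8,300 − $8,193.50 = $106.50. Insurer: $9,456 − $106.50 = $9,349.50.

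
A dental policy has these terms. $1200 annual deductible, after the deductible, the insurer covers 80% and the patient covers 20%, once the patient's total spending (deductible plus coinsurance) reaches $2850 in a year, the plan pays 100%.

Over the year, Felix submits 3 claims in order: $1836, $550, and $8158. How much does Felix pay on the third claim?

$1412.80

Bill 1, $1836: $1200 to deductible, leaving $636; patient's 20% is $127.20. Cost to patient: $1327.20. OOP to date $1327.20.
Bill 2, $550: deductible already satisfied, so patient's share is 20% × $550 = $110. Patient pays $110; OOP now $1437.20.
Bill 3, $8158: deductible met; 20% of $8158 = $1631.60. Adding that to $1437.20 gives $3068.80, past the $2850 cap; patient pays only $2850 − $1437.20 = $1412.80.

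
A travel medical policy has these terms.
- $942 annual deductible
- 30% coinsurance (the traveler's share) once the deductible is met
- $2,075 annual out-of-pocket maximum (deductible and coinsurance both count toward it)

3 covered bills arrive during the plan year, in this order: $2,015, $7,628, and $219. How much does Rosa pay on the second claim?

$811.10

#1 ($2,015): deductible takes $942, $1,073 remains; 30% of $1,073 = $321.90. Cost to traveler: $1,263.90. OOP to date $1,263.90.
#2 ($7,628): 30% coinsurance on $7,628 = $2,288.40. OOP would hit $3,552.30 > $2,075, so the cap limits the traveler to $2,075 − $1,263.90 = $811.10.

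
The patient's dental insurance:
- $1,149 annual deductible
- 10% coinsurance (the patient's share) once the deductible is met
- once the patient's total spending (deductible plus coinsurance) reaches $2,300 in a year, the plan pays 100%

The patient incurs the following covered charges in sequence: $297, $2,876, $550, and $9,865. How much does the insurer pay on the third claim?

Claim 1 — $297: all of it applies to the deductible. Cost to patient: $297. OOP to date $297. Plan pays $297 − $297 = $0.
Claim 2 — $2,876: $852 finishes the deductible; $2,024 goes to coinsurance; 10% of $2,024 = $202.40. Cost to patient: $1,054.40. OOP to date $1,351.40. Insurer: $2,876 − $1,054.40 = $1,821.60.
Claim 3 — $550: deductible met; 10% of $550 = $55. Patient owes $55 (running OOP $1,406.40). Insurer: $550 − $55 = $495.

$495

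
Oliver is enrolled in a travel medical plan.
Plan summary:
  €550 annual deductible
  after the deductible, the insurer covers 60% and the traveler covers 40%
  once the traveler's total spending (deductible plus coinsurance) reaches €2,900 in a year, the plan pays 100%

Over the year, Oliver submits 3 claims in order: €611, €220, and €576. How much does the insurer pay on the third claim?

Bill 1, €611: €550 to deductible, leaving €61; 40% of €61 = €24.40. Traveler owes €574.40 (running OOP €574.40). Insurer: €611 − €574.40 = €36.60.
Bill 2, €220: 40% coinsurance on €220 = €88. Traveler owes €88 (running OOP €662.40). Plan pays €220 − €88 = €132.
Bill 3, €576: deductible already satisfied, so traveler's share is 40% × €576 = €230.40. Traveler pays €230.40; OOP now €892.80. Plan pays €576 − €230.40 = €345.60.

€345.60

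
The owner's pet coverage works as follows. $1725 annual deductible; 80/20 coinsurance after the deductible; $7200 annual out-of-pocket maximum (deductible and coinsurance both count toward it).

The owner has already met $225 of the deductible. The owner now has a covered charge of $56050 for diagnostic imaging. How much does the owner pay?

$6975

$225 of the $1725 deductible is already met, leaving $1500.
The remaining $54550 (= $56050 − $1500) moves to coinsurance.
Owner's 20% share of $54550 is $10910.
So the owner owes $1500 + $10910 = $12410 before any cap.
Year-to-date out-of-pocket would reach $225 + $12410 = $12635, above the $7200 maximum, so the owner pays only $7200 − $225 = $6975.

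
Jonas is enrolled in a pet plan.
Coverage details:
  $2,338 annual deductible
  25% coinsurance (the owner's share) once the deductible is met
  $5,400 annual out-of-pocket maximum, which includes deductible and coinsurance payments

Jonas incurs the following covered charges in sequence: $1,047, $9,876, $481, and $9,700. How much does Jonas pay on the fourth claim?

$795.50

Claim 1 — $1,047: entire amount goes to the deductible. Owner owes $1,047 (running OOP $1,047).
Claim 2 — $9,876: deductible takes $1,291, $8,585 remains; owner's 25% is $2,146.25. Owner pays $3,437.25; OOP now $4,484.25.
Claim 3 — $481: 25% coinsurance on $481 = $120.25. Owner pays $120.25; OOP now $4,604.50.
Claim 4 — $9,700: deductible already satisfied, so owner's share is 25% × $9,700 = $2,425. OOP would hit $7,029.50 > $5,400, so the cap limits the owner to $5,400 − $4,604.50 = $795.50.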